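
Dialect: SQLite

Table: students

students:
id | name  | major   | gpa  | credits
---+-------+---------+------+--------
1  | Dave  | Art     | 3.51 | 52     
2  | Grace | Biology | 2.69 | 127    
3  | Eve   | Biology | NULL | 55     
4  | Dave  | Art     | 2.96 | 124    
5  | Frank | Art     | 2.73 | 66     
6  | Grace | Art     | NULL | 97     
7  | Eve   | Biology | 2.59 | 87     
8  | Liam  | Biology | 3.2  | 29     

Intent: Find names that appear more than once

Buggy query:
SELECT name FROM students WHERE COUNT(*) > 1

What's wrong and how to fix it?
Bug: WHERE can't reference COUNT(*); aggregates are computed after WHERE

Fix: GROUP BY name, then filter groups with HAVING COUNT(*) > 1

Corrected query:
SELECT name FROM students GROUP BY name HAVING COUNT(*) > 1

Result:
name 
-----
Dave 
Eve  
Grace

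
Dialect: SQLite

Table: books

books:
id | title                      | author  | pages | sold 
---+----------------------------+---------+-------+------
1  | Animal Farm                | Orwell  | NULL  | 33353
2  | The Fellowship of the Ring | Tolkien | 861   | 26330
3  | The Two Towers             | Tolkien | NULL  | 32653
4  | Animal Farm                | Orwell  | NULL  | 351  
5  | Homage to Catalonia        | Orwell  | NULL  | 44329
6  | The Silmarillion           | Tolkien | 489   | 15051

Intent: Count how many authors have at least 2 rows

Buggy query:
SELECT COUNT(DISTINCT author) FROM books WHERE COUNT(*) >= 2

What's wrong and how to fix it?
Bug: WHERE filters individual rows, not groups, so a group-level COUNT is invalid there

Fix: Group first with HAVING COUNT(*) >= 2, then COUNT the resulting groups

Corrected query:
SELECT COUNT(*) FROM (SELECT author FROM books GROUP BY author HAVING COUNT(*) >= 2)

Result:
COUNT(*)
--------
2       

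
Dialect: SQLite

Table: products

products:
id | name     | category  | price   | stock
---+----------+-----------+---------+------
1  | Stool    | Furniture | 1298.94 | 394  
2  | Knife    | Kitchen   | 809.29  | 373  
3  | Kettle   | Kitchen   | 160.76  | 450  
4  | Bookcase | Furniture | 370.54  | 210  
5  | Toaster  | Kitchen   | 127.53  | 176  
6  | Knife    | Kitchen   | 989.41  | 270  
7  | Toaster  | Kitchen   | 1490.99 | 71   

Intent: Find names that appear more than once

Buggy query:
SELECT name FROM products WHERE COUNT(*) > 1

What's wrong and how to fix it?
Bug: WHERE can't reference COUNT(*); aggregates are computed after WHERE

Fix: GROUP BY name, then filter groups with HAVING COUNT(*) > 1

Corrected query:
SELECT name FROM products GROUP BY name HAVING COUNT(*) > 1

Result:
name   
-------
Knife  
Toaster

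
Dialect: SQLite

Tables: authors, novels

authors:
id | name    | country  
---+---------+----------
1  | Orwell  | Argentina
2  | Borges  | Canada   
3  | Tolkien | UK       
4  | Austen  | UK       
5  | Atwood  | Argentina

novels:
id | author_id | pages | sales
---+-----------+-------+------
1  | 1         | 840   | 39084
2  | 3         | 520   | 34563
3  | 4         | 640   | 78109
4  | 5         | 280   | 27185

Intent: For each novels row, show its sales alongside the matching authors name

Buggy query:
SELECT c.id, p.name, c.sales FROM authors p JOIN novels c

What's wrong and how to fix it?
Bug: Missing join condition: each novels row is matched to all authors rows instead of just its own

Fix: Add ON c.author_id = p.id to the JOIN

Corrected query:
SELECT c.id, p.name, c.sales FROM authors p JOIN novels c ON c.author_id = p.id

Result:
id | name    | sales
---+---------+------
1  | Orwell  | 39084
2  | Tolkien | 34563
3  | Austen  | 78109
4  | Atwood  | 27185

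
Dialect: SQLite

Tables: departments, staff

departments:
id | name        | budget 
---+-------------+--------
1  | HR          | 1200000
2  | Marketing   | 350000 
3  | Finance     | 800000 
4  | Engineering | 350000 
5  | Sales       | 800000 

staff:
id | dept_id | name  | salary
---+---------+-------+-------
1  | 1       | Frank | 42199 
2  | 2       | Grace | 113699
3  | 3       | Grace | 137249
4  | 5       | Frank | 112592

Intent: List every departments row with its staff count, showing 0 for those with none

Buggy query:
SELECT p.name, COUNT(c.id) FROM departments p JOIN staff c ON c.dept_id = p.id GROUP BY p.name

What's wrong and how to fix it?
Bug: INNER JOIN drops departments rows that have no matching staff rows

Fix: Switch to LEFT JOIN to retain unmatched parent rows

Corrected query:
SELECT p.name, COUNT(c.id) FROM departments p LEFT JOIN staff c ON c.dept_id = p.id GROUP BY p.name

Result:
name        | COUNT(c.id)
------------+------------
Engineering | 0          
Finance     | 1          
HR          | 1          
Marketing   | 1          
Sales       | 1          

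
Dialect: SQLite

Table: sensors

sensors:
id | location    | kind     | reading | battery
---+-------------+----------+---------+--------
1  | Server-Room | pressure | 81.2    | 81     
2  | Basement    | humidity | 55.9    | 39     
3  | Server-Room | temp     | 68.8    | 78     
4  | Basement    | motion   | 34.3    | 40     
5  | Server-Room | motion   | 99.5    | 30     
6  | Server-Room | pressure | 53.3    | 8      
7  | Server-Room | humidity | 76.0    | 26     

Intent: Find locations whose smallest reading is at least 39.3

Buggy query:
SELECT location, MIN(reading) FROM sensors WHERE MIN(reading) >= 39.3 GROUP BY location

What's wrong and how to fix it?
Bug: Aggregates like MIN are computed per group after WHERE runs

Fix: Use HAVING for the per-group MIN condition

Corrected query:
SELECT location, MIN(reading) FROM sensors GROUP BY location HAVING MIN(reading) >= 39.3

Result:
location    | MIN(reading)
------------+-------------
Server-Room | 53.3        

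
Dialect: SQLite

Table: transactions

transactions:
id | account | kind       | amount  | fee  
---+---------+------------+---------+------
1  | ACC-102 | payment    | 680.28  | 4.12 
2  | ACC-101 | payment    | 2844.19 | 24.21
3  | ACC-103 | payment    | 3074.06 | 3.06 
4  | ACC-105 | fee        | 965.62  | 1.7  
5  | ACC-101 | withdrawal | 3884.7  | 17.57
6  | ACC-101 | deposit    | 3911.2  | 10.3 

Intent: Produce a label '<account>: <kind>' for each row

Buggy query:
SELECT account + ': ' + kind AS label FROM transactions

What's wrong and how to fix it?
Bug: '+' is numeric addition; on text columns SQLite converts them to 0 instead of concatenating

Fix: Use the || operator for string concatenation

Corrected query:
SELECT account || ': ' || kind AS label FROM transactions

Result:
label              
-------------------
ACC-102: payment   
ACC-101: payment   
ACC-103: payment   
ACC-105: fee       
ACC-101: withdrawal
ACC-101: deposit   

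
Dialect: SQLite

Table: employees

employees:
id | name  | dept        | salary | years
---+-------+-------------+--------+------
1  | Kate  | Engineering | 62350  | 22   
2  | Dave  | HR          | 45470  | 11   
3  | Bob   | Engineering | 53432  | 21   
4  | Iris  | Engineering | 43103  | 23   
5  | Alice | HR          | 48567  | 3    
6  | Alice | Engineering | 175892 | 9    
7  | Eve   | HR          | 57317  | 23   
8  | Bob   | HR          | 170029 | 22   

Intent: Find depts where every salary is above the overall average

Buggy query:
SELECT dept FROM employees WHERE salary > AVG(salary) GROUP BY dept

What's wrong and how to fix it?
Bug: WHERE evaluates per row before aggregation, so AVG() is unavailable

Fix: Use a subquery for AVG and a HAVING MIN(...) filter so the condition holds for every row in the group

Corrected query:
SELECT dept FROM employees GROUP BY dept HAVING MIN(salary) > (SELECT AVG(salary) FROM employees)

Result:
(no rows)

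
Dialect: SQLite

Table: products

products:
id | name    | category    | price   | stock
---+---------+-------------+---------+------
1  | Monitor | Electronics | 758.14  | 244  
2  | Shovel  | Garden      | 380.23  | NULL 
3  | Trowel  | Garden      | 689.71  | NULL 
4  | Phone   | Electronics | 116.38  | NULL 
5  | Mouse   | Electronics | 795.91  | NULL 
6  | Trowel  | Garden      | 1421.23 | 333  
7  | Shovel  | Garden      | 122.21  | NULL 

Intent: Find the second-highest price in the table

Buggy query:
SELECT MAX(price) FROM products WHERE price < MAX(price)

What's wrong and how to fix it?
Bug: The inner MAX is an aggregate inside WHERE, which is not allowed

Fix: Compute the overall MAX in a subquery, then take MAX of rows below it

Corrected query:
SELECT MAX(price) FROM products WHERE price < (SELECT MAX(price) FROM products)

Result:
MAX(price)
----------
795.91    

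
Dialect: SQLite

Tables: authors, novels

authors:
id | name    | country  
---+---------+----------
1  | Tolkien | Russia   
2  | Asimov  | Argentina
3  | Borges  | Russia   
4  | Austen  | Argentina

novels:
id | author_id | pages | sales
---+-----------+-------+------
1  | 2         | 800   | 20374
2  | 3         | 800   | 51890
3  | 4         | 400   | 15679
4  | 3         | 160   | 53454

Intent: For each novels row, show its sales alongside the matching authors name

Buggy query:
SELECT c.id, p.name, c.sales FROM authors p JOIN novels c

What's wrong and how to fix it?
Bug: Missing join condition: each novels row is matched to all authors rows instead of just its own

Fix: Specify the join condition linking the foreign key to the parent id

Corrected query:
SELECT c.id, p.name, c.sales FROM authors p JOIN novels c ON c.author_id = p.id

Result:
id | name   | sales
---+--------+------
1  | Asimov | 20374
2  | Borges | 51890
3  | Austen | 15679
4  | Borges | 53454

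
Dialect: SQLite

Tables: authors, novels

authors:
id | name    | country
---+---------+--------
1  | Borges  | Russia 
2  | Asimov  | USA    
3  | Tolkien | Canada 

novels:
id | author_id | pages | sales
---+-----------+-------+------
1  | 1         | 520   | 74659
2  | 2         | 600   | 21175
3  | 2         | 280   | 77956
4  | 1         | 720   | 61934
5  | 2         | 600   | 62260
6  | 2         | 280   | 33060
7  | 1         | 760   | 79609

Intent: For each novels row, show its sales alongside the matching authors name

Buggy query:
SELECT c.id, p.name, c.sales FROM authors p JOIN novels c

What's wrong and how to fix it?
Bug: Missing join condition: each novels row is matched to all authors rows instead of just its own

Fix: Add ON c.author_id = p.id to the JOIN

Corrected query:
SELECT c.id, p.name, c.sales FROM authors p JOIN novels c ON c.author_id = p.id

Result:
id | name   | sales
---+--------+------
1  | Borges | 74659
2  | Asimov | 21175
3  | Asimov | 77956
4  | Borges | 61934
5  | Asimov | 62260
6  | Asimov | 33060
7  | Borges | 79609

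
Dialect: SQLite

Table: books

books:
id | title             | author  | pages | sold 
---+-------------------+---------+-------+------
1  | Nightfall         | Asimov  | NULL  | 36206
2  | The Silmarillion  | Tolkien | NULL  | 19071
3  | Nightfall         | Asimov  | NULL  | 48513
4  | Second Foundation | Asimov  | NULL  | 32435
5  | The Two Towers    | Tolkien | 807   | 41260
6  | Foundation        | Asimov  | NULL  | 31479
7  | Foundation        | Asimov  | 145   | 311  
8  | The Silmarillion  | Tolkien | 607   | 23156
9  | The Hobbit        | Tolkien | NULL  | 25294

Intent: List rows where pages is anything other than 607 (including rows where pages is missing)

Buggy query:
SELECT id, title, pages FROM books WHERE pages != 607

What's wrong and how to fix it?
Bug: 'pages != 607' is unknown when pages is NULL, so NULL rows are silently excluded

Fix: Handle NULL separately with IS NULL alongside the inequality

Corrected query:
SELECT id, title, pages FROM books WHERE pages != 607 OR pages IS NULL

Result:
id | title             | pages
---+-------------------+------
1  | Nightfall         | NULL 
2  | The Silmarillion  | NULL 
3  | Nightfall         | NULL 
4  | Second Foundation | NULL 
5  | The Two Towers    | 807  
6  | Foundation        | NULL 
7  | Foundation        | 145  
9  | The Hobbit        | NULL 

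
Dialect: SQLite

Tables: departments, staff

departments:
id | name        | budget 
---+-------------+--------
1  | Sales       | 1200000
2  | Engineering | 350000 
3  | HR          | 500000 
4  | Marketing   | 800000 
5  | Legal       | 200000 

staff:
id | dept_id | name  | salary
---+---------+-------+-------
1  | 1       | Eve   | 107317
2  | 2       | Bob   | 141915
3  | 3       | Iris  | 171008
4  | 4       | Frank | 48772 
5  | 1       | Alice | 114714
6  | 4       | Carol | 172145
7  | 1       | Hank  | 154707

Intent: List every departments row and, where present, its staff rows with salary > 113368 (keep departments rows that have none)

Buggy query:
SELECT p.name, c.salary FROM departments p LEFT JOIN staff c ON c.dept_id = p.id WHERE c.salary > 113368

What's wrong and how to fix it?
Bug: A WHERE condition on the right-hand table after LEFT JOIN drops unmatched parents

Fix: Move the right-table condition into the ON clause so unmatched parents are kept

Corrected query:
SELECT p.name, c.salary FROM departments p LEFT JOIN staff c ON c.dept_id = p.id AND c.salary > 113368

Result:
name        | salary
------------+-------
Sales       | 114714
Sales       | 154707
Engineering | 141915
HR          | 171008
Marketing   | 172145
Legal       | NULL  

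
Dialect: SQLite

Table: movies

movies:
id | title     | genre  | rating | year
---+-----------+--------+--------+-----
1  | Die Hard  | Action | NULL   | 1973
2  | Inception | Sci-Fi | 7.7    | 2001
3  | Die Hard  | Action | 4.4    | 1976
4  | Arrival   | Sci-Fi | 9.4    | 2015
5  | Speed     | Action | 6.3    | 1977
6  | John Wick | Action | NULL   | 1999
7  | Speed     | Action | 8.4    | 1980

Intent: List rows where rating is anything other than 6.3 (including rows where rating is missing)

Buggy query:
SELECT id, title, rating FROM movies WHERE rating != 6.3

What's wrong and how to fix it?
Bug: 'rating != 6.3' is unknown when rating is NULL, so NULL rows are silently excluded

Fix: Handle NULL separately with IS NULL alongside the inequality

Corrected query:
SELECT id, title, rating FROM movies WHERE rating != 6.3 OR rating IS NULL

Result:
id | title     | rating
---+-----------+-------
1  | Die Hard  | NULL  
2  | Inception | 7.7   
3  | Die Hard  | 4.4   
4  | Arrival   | 9.4   
6  | John Wick | NULL  
7  | Speed     | 8.4   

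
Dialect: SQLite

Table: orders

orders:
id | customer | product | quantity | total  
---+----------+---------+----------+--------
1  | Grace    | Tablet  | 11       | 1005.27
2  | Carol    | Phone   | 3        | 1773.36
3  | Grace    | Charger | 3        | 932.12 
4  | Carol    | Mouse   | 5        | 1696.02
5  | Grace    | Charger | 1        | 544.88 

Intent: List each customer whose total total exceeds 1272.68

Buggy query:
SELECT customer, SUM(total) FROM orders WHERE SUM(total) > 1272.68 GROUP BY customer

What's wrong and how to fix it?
Bug: WHERE runs before GROUP BY, so aggregates aren't available there

Fix: Move the aggregate condition to a HAVING clause

Corrected query:
SELECT customer, SUM(total) FROM orders GROUP BY customer HAVING SUM(total) > 1272.68

Result:
customer | SUM(total)
---------+-----------
Carol    | 3469.38   
Grace    | 2482.27   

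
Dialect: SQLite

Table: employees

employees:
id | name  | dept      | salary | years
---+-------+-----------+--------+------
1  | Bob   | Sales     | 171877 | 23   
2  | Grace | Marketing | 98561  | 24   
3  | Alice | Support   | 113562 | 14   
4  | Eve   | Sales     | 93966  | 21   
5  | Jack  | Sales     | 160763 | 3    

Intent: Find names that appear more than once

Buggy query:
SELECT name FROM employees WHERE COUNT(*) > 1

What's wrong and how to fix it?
Bug: WHERE can't reference COUNT(*); aggregates are computed after WHERE

Fix: Group first, then use HAVING for the count condition

Corrected query:
SELECT name FROM employees GROUP BY name HAVING COUNT(*) > 1

Result:
(no rows)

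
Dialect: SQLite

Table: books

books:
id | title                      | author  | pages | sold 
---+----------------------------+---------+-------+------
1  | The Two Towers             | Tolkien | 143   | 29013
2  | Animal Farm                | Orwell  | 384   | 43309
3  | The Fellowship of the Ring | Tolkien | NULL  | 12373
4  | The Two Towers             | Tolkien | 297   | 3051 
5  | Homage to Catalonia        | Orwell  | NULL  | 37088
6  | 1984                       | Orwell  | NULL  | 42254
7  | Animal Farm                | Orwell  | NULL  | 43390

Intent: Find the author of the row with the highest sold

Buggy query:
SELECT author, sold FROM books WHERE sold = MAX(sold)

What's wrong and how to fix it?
Bug: MAX(sold) is an aggregate and cannot be used directly in WHERE

Fix: Wrap MAX in a scalar subquery so WHERE compares against a single value

Corrected query:
SELECT author, sold FROM books WHERE sold = (SELECT MAX(sold) FROM books)

Result:
author | sold 
-------+------
Orwell | 43390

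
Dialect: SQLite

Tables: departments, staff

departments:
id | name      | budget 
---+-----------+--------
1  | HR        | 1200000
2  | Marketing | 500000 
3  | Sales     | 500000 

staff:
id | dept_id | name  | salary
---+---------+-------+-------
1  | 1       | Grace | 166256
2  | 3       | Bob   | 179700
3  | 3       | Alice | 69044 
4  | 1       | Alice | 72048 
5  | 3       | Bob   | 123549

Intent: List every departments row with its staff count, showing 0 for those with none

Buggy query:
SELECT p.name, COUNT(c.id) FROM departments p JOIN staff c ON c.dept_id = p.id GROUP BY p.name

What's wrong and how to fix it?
Bug: INNER JOIN drops departments rows that have no matching staff rows

Fix: Use LEFT JOIN so parents without children still appear (COUNT(c.id) gives 0)

Corrected query:
SELECT p.name, COUNT(c.id) FROM departments p LEFT JOIN staff c ON c.dept_id = p.id GROUP BY p.name

Result:
name      | COUNT(c.id)
----------+------------
HR        | 2          
Marketing | 0          
Sales     | 3          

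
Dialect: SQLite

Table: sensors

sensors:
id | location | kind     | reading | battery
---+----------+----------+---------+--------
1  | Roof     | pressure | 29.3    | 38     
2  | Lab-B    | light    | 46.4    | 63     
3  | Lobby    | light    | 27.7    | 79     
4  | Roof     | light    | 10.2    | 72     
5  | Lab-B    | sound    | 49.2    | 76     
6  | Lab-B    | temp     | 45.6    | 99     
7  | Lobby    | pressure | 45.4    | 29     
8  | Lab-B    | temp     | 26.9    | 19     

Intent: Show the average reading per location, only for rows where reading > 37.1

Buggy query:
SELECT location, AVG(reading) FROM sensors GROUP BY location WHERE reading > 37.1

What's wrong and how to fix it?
Bug: WHERE cannot follow GROUP BY

Fix: Move the WHERE clause before GROUP BY

Corrected query:
SELECT location, AVG(reading) FROM sensors WHERE reading > 37.1 GROUP BY location

Result:
location | AVG(reading)
---------+-------------
Lab-B    | 47.066667   
Lobby    | 45.4        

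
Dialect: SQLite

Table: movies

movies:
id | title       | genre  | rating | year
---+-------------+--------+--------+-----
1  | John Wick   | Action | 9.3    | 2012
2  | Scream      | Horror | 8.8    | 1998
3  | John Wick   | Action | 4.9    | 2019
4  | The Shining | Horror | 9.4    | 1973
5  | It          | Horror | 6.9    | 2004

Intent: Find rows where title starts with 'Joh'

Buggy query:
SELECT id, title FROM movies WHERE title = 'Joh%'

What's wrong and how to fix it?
Bug: Wildcards only work with LIKE; '=' treats '%' as a literal character

Fix: Replace '=' with LIKE so 'Joh%' is treated as a pattern

Corrected query:
SELECT id, title FROM movies WHERE title LIKE 'Joh%'

Result:
id | title    
---+----------
1  | John Wick
3  | John Wick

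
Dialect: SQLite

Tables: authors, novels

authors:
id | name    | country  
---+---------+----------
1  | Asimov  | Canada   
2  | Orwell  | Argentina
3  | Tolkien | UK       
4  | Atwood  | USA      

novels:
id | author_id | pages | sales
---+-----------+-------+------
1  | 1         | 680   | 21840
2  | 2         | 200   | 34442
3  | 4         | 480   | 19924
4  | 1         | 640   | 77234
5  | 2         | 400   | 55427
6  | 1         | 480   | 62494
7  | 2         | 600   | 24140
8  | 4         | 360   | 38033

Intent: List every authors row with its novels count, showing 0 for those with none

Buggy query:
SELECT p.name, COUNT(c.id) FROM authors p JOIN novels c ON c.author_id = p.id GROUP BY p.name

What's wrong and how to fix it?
Bug: INNER JOIN drops authors rows that have no matching novels rows

Fix: Switch to LEFT JOIN to retain unmatched parent rows

Corrected query:
SELECT p.name, COUNT(c.id) FROM authors p LEFT JOIN novels c ON c.author_id = p.id GROUP BY p.name

Result:
name    | COUNT(c.id)
--------+------------
Asimov  | 3          
Atwood  | 2          
Orwell  | 3          
Tolkien | 0          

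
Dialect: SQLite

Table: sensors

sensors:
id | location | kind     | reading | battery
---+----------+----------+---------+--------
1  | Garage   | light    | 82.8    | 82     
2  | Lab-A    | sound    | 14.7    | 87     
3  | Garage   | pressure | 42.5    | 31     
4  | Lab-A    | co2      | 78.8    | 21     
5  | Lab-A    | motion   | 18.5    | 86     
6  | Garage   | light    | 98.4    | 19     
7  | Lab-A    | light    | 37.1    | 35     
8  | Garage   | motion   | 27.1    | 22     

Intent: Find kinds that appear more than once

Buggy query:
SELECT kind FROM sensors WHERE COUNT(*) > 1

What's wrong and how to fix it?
Bug: WHERE can't reference COUNT(*); aggregates are computed after WHERE

Fix: GROUP BY kind, then filter groups with HAVING COUNT(*) > 1

Corrected query:
SELECT kind FROM sensors GROUP BY kind HAVING COUNT(*) > 1

Result:
kind  
------
light 
motion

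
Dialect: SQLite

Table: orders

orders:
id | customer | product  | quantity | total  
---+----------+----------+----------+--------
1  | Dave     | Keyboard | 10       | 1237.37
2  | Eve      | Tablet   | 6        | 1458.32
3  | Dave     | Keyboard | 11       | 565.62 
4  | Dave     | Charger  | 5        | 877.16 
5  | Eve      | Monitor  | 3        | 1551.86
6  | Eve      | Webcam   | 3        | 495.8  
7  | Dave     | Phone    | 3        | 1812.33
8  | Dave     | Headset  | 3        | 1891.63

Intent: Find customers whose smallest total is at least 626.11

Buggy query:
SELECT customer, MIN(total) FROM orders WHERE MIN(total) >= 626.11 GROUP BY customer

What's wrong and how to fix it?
Bug: MIN() in WHERE is a misuse of aggregate

Fix: Use HAVING for the per-group MIN condition

Corrected query:
SELECT customer, MIN(total) FROM orders GROUP BY customer HAVING MIN(total) >= 626.11

Result:
(no rows)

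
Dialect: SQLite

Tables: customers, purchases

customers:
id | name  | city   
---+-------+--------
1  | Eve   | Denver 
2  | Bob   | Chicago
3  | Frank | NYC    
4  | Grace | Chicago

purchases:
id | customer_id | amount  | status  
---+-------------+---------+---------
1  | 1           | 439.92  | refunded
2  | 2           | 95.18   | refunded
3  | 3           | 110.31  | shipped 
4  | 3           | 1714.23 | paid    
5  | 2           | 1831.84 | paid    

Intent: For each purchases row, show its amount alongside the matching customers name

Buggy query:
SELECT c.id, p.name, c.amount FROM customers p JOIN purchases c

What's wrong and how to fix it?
Bug: Missing join condition: each purchases row is matched to all customers rows instead of just its own

Fix: Add ON c.customer_id = p.id to the JOIN

Corrected query:
SELECT c.id, p.name, c.amount FROM customers p JOIN purchases c ON c.customer_id = p.id

Result:
id | name  | amount 
---+-------+--------
1  | Eve   | 439.92 
2  | Bob   | 95.18  
3  | Frank | 110.31 
4  | Frank | 1714.23
5  | Bob   | 1831.84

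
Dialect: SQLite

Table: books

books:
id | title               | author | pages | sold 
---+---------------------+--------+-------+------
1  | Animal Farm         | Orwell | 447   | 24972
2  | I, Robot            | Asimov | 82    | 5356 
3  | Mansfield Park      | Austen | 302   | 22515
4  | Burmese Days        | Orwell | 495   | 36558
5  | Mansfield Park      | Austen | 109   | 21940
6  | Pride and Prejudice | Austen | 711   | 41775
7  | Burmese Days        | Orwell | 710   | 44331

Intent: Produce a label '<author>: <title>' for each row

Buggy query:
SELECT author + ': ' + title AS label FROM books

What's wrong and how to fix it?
Bug: '+' is numeric addition; on text columns SQLite converts them to 0 instead of concatenating

Fix: Replace + with || to concatenate text

Corrected query:
SELECT author || ': ' || title AS label FROM books

Result:
label                      
---------------------------
Orwell: Animal Farm        
Asimov: I, Robot           
Austen: Mansfield Park     
Orwell: Burmese Days       
Austen: Mansfield Park     
Austen: Pride and Prejudice
Orwell: Burmese Days       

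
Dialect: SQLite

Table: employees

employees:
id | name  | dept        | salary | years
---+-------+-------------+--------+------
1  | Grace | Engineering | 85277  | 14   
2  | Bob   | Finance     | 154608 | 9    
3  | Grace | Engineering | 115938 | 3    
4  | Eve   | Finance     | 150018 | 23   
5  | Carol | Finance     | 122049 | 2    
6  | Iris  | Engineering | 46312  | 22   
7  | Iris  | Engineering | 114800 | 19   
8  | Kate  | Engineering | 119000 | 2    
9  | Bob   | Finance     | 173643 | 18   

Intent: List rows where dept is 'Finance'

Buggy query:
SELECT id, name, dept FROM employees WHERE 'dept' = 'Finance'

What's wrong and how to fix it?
Bug: 'dept' in single quotes is a string literal, not the column; the comparison is literal-vs-literal and never true

Fix: Reference the column as dept without single quotes

Corrected query:
SELECT id, name, dept FROM employees WHERE dept = 'Finance'

Result:
id | name  | dept   
---+-------+--------
2  | Bob   | Finance
4  | Eve   | Finance
5  | Carol | Finance
9  | Bob   | Finance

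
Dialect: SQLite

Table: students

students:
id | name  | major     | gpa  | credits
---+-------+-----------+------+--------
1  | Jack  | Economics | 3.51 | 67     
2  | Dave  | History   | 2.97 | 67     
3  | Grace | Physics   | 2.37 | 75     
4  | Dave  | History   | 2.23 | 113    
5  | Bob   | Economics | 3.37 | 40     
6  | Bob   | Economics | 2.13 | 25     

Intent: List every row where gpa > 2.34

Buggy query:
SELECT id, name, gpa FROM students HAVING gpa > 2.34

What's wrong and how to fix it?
Bug: HAVING filters the output of aggregation, but this query has no GROUP BY and no aggregate functions, so SQLite rejects it (HAVING clause on a non-aggregate query); the condition here is per row

Fix: Replace HAVING with WHERE since the condition applies to individual rows

Corrected query:
SELECT id, name, gpa FROM students WHERE gpa > 2.34

Result:
id | name  | gpa 
---+-------+-----
1  | Jack  | 3.51
2  | Dave  | 2.97
3  | Grace | 2.37
5  | Bob   | 3.37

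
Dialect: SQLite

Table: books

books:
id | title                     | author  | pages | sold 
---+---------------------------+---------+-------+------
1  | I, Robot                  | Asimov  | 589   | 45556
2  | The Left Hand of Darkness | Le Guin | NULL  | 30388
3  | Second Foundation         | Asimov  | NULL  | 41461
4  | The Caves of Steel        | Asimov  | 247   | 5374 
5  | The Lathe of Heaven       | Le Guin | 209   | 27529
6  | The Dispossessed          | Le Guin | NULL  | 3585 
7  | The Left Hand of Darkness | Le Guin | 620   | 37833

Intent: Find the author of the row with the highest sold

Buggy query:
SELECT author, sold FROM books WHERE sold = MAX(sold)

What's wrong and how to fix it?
Bug: MAX(sold) is an aggregate and cannot be used directly in WHERE

Fix: Use a subquery: WHERE sold = (SELECT MAX(sold) FROM books)

Corrected query:
SELECT author, sold FROM books WHERE sold = (SELECT MAX(sold) FROM books)

Result:
author | sold 
-------+------
Asimov | 45556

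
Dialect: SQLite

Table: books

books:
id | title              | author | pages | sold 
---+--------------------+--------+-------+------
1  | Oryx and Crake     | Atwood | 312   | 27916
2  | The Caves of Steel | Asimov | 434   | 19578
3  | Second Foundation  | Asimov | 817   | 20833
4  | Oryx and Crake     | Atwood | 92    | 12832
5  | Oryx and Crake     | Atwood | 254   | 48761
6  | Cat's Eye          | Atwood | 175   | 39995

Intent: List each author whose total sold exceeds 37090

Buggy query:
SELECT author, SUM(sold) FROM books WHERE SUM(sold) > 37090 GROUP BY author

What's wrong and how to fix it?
Bug: WHERE runs before GROUP BY, so aggregates aren't available there

Fix: Use HAVING (which filters groups after aggregation) instead of WHERE

Corrected query:
SELECT author, SUM(sold) FROM books GROUP BY author HAVING SUM(sold) > 37090

Result:
author | SUM(sold)
-------+----------
Asimov | 40411    
Atwood | 129504   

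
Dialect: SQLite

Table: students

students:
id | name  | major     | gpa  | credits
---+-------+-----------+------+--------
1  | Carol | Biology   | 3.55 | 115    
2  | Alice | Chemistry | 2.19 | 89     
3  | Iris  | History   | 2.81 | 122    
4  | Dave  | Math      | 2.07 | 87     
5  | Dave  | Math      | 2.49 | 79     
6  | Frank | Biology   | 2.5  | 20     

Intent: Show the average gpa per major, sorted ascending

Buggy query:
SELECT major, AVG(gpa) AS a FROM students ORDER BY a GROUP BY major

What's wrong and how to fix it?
Bug: ORDER BY appears before GROUP BY; SQL clause order requires GROUP BY first

Fix: Reorder: SELECT … FROM … GROUP BY … ORDER BY …

Corrected query:
SELECT major, AVG(gpa) AS a FROM students GROUP BY major ORDER BY a

Result:
major     | a    
----------+------
Chemistry | 2.19 
Math      | 2.28 
History   | 2.81 
Biology   | 3.025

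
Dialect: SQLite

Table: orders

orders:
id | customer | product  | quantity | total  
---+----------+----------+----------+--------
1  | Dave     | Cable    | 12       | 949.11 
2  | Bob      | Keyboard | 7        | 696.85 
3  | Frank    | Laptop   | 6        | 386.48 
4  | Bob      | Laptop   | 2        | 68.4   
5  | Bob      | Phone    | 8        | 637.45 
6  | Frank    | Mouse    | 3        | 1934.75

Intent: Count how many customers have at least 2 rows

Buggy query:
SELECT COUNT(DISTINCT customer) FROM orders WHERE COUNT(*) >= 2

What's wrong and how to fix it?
Bug: WHERE filters individual rows, not groups, so a group-level COUNT is invalid there

Fix: Use a subquery that GROUPs and filters with HAVING, then count its rows

Corrected query:
SELECT COUNT(*) FROM (SELECT customer FROM orders GROUP BY customer HAVING COUNT(*) >= 2)

Result:
COUNT(*)
--------
2       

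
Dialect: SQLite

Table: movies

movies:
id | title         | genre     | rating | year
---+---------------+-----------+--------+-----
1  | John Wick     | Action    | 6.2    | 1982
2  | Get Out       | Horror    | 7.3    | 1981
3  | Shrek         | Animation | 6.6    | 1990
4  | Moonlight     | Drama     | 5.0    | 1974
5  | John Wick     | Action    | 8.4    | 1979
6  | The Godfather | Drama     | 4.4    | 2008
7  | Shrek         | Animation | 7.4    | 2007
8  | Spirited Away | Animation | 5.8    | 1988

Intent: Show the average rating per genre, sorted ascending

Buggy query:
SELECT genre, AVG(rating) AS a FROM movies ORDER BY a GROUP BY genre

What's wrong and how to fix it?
Bug: GROUP BY must precede ORDER BY

Fix: Reorder: SELECT … FROM … GROUP BY … ORDER BY …

Corrected query:
SELECT genre, AVG(rating) AS a FROM movies GROUP BY genre ORDER BY a

Result:
genre     | a  
----------+----
Drama     | 4.7
Animation | 6.6
Horror    | 7.3
Action    | 7.3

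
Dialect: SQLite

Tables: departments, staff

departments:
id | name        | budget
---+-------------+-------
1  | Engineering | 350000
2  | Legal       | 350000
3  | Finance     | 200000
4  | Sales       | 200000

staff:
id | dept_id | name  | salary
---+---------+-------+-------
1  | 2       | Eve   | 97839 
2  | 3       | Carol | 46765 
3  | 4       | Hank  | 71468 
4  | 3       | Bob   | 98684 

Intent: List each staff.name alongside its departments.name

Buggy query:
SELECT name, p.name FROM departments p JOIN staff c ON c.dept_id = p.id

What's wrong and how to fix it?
Bug: Both tables have a 'name' column; the unqualified reference is ambiguous

Fix: Prefix ambiguous columns with the table alias

Corrected query:
SELECT c.name, p.name FROM departments p JOIN staff c ON c.dept_id = p.id

Result:
name  | name   
------+--------
Eve   | Legal  
Carol | Finance
Hank  | Sales  
Bob   | Finance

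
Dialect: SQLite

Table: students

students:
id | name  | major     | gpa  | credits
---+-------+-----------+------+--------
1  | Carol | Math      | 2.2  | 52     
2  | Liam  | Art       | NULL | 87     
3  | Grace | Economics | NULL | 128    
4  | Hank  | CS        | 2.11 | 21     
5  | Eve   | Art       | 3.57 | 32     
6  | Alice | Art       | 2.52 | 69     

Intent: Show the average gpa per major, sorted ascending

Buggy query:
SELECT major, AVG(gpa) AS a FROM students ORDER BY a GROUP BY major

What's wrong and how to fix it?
Bug: ORDER BY appears before GROUP BY; SQL clause order requires GROUP BY first

Fix: Move ORDER BY to the end, after GROUP BY

Corrected query:
SELECT major, AVG(gpa) AS a FROM students GROUP BY major ORDER BY a

Result:
major     | a    
----------+------
Economics | NULL 
CS        | 2.11 
Math      | 2.2  
Art       | 3.045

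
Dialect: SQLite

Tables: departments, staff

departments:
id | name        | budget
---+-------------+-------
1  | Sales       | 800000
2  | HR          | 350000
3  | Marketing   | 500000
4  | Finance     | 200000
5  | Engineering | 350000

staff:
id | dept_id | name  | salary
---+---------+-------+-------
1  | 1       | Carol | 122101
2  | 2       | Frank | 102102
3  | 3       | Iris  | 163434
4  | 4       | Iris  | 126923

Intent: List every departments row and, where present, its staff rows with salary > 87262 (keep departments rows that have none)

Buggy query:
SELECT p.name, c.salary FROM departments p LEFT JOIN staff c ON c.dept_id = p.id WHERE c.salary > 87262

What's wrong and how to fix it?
Bug: Filtering c.salary in WHERE discards the NULL rows produced by LEFT JOIN, turning it into an inner join

Fix: Put 'c.salary > 87262' in the JOIN's ON clause instead of WHERE

Corrected query:
SELECT p.name, c.salary FROM departments p LEFT JOIN staff c ON c.dept_id = p.id AND c.salary > 87262

Result:
name        | salary
------------+-------
Sales       | 122101
HR          | 102102
Marketing   | 163434
Finance     | 126923
Engineering | NULL  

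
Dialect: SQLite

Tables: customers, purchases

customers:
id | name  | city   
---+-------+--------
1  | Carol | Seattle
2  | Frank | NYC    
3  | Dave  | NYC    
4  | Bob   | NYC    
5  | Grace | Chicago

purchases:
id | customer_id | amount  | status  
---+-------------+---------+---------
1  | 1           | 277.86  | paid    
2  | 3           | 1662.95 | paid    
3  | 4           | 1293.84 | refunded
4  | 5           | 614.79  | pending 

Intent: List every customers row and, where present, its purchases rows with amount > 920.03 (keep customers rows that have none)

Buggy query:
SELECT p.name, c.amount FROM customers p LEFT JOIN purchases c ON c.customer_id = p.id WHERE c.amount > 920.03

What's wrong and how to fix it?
Bug: Filtering c.amount in WHERE discards the NULL rows produced by LEFT JOIN, turning it into an inner join

Fix: Move the right-table condition into the ON clause so unmatched parents are kept

Corrected query:
SELECT p.name, c.amount FROM customers p LEFT JOIN purchases c ON c.customer_id = p.id AND c.amount > 920.03

Result:
name  | amount 
------+--------
Carol | NULL   
Frank | NULL   
Dave  | 1662.95
Bob   | 1293.84
Grace | NULL   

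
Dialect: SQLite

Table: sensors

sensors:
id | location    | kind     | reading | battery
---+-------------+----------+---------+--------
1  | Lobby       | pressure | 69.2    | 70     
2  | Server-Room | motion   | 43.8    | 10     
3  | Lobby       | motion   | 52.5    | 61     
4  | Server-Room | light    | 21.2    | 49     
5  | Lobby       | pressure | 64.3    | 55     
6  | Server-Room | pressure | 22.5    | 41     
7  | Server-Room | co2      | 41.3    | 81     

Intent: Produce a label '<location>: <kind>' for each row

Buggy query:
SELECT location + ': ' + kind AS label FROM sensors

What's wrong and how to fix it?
Bug: SQLite uses || for string concatenation; + coerces text to numbers (yielding 0)

Fix: Use the || operator for string concatenation

Corrected query:
SELECT location || ': ' || kind AS label FROM sensors

Result:
label                
---------------------
Lobby: pressure      
Server-Room: motion  
Lobby: motion        
Server-Room: light   
Lobby: pressure      
Server-Room: pressure
Server-Room: co2     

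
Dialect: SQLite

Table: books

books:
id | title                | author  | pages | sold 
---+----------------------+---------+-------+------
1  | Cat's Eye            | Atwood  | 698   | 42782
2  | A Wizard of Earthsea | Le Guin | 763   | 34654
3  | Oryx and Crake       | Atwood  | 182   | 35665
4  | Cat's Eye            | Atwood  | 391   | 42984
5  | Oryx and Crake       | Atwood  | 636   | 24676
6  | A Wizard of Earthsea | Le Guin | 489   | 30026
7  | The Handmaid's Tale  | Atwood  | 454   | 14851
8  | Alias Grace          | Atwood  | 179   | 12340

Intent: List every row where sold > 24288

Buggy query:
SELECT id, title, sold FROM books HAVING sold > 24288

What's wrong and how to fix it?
Bug: HAVING filters the output of aggregation, but this query has no GROUP BY and no aggregate functions, so SQLite rejects it (HAVING clause on a non-aggregate query); the condition here is per row

Fix: Replace HAVING with WHERE since the condition applies to individual rows

Corrected query:
SELECT id, title, sold FROM books WHERE sold > 24288

Result:
id | title                | sold 
---+----------------------+------
1  | Cat's Eye            | 42782
2  | A Wizard of Earthsea | 34654
3  | Oryx and Crake       | 35665
4  | Cat's Eye            | 42984
5  | Oryx and Crake       | 24676
6  | A Wizard of Earthsea | 30026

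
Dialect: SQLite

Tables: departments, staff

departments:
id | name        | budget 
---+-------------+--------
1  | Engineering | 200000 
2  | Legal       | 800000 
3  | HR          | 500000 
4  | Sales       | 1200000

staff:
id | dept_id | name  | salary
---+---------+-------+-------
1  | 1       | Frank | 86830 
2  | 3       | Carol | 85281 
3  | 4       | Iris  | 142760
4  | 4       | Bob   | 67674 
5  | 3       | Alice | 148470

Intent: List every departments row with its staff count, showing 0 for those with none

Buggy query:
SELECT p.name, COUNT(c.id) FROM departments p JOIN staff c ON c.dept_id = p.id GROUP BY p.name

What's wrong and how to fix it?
Bug: An inner join excludes parents with zero children

Fix: Use LEFT JOIN so parents without children still appear (COUNT(c.id) gives 0)

Corrected query:
SELECT p.name, COUNT(c.id) FROM departments p LEFT JOIN staff c ON c.dept_id = p.id GROUP BY p.name

Result:
name        | COUNT(c.id)
------------+------------
Engineering | 1          
HR          | 2          
Legal       | 0          
Sales       | 2          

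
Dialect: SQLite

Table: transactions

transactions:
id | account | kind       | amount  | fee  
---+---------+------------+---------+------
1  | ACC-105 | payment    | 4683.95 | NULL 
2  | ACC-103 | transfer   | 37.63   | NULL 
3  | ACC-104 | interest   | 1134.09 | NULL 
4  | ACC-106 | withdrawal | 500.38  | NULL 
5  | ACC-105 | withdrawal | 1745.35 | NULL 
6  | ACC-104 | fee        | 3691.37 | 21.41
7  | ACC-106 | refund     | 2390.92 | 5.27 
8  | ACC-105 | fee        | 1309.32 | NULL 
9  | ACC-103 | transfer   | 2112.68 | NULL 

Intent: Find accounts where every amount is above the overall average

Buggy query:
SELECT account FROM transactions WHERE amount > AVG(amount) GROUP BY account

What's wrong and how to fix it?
Bug: WHERE evaluates per row before aggregation, so AVG() is unavailable

Fix: Compute the overall average in a scalar subquery and compare each group's MIN against it in HAVING

Corrected query:
SELECT account FROM transactions GROUP BY account HAVING MIN(amount) > (SELECT AVG(amount) FROM transactions)

Result:
(no rows)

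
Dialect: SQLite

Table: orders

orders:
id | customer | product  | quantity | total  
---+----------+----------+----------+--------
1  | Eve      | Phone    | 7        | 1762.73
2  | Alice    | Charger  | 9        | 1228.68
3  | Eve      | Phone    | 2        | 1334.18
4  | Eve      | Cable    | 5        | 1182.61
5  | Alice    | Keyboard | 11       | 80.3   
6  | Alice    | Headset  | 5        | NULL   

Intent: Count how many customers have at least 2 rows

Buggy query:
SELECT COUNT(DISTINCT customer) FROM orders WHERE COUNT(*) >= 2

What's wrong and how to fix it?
Bug: WHERE filters individual rows, not groups, so a group-level COUNT is invalid there

Fix: Group first with HAVING COUNT(*) >= 2, then COUNT the resulting groups

Corrected query:
SELECT COUNT(*) FROM (SELECT customer FROM orders GROUP BY customer HAVING COUNT(*) >= 2)

Result:
COUNT(*)
--------
2       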